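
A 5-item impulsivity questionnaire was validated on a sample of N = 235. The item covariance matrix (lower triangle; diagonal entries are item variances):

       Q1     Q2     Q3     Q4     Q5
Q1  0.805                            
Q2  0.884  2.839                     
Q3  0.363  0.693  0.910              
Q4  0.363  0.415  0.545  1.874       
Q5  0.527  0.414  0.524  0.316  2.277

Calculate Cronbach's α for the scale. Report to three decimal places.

sum of item variances = 0.805 + 2.839 + 0.910 + 1.874 + 2.277 = 8.705
Σ_{i<j} σ_ij = 5.044
σ²_T = 8.705 + 2 × 5.044 = 18.793
α = (k/(k−1))·(1 − sum of item variances/σ²_T) = (5/4)·(1 − 8.705/18.793) = 0.671

α = 0.671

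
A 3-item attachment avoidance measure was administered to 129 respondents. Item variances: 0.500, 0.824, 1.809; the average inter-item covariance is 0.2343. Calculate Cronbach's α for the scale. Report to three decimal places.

Cronbach's α = 0.465

Σσᵢ² = 0.500 + 0.824 + 1.809 = 3.133
Sum of the 3 distinct covariances = 3 × 0.2343 = 0.7029
Var(T) = Σσᵢ² + 2·Σcov = 3.133 + 2 × 0.7029 = 4.5388
α = (3/2)·(1 − 3.133/4.5388) = 0.465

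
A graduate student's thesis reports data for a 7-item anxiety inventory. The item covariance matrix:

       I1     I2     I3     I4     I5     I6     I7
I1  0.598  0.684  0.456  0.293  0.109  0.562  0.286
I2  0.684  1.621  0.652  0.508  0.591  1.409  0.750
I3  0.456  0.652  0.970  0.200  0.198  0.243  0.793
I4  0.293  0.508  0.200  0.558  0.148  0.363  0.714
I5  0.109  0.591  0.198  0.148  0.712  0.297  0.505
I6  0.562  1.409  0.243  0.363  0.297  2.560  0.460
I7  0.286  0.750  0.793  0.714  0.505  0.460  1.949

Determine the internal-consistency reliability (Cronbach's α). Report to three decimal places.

Cronbach's α = 0.811

Σσᵢ² = 0.598 + 1.621 + 0.970 + 0.558 + 0.712 + 2.560 + 1.949 = 8.968
Σ_{i<j} σ_ij = 10.221
Var(T) = 8.968 + 2 × 10.221 = 29.410
α = (k/(k−1))·(1 − Σσᵢ²/Var(T)) = (7/6)·(1 − 8.968/29.410) = 0.811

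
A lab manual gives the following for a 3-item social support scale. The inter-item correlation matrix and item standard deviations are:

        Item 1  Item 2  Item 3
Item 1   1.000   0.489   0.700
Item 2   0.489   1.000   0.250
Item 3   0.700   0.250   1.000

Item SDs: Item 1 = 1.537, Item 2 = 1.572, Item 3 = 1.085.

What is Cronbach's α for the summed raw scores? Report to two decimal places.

Σσ²ᵢ = 1.537² + 1.572² + 1.085² = 6.0108
Covariances σ_ij = r_ij · s_i · s_j:
  σ(Item 1,Item 2) = 0.489 × 1.537 × 1.572 = 1.1815
  σ(Item 1,Item 3) = 0.700 × 1.537 × 1.085 = 1.1674
  σ(Item 2,Item 3) = 0.250 × 1.572 × 1.085 = 0.4264
σ²_T = Σσ²ᵢ + 2·Σσ_ij = 6.0108 + 2 × 2.7753 = 11.5614
α = (3/2)·(1 − 6.0108/11.5614) = 0.72

Cronbach's α = 0.72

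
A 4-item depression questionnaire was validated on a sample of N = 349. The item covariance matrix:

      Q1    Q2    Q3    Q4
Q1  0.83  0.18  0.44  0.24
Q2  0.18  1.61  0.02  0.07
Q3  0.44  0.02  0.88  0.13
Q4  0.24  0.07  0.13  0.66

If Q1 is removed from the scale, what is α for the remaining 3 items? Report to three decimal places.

Remaining items: Q2, Q3, Q4 (k = 3).
Σσ²ᵢ = 1.61 + 0.88 + 0.66 = 3.15
σ²_T = 3.15 + 2 × 0.22 = 3.59
α (item deleted) = (3/2)·(1 − 3.15/3.59) = 0.184

α = 0.184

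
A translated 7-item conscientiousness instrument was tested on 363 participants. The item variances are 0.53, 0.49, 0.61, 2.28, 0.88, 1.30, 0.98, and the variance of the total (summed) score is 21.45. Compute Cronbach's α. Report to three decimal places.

ΣVar(i) = 0.53 + 0.49 + 0.61 + 2.28 + 0.88 + 1.30 + 0.98 = 7.07
α = (k/(k−1))·(1 − ΣVar(i)/Var(T)) = (7/6)·(1 − 7.07/21.45) = 0.782

α = 0.782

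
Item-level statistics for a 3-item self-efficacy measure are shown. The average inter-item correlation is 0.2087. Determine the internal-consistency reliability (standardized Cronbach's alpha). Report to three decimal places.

Standardized α = k·r̄ / (1 + (k−1)·r̄) = 3 × 0.2087 / (1 + 2 × 0.2087)
  = 0.6261 / 1.4174 = 0.442

standardized Cronbach's alpha = 0.442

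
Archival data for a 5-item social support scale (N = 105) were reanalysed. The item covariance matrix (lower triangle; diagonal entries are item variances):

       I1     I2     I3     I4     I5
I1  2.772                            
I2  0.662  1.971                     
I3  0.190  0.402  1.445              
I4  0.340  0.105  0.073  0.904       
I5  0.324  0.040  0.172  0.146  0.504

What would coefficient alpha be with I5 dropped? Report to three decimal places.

coefficient alpha = 0.444

Remaining items: I1, I2, I3, I4 (k = 4).
Σσ²ᵢ = 2.772 + 1.971 + 1.445 + 0.904 = 7.092
σ²_total = 7.092 + 2 × 1.772 = 10.636
α (item deleted) = (4/3)·(1 − 7.092/10.636) = 0.444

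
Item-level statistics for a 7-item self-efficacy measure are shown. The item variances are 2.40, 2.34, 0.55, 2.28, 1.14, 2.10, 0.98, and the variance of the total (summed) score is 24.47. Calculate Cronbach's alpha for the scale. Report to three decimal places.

Σσᵢ² = 2.40 + 2.34 + 0.55 + 2.28 + 1.14 + 2.10 + 0.98 = 11.79
α = (k/(k−1))·(1 − Σσᵢ²/Var(T)) = (7/6)·(1 − 11.79/24.47) = 0.605

Cronbach's alpha = 0.605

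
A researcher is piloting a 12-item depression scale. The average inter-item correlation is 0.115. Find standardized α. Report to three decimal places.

Standardized α = k·r̄ / (1 + (k−1)·r̄) = 12 × 0.115 / (1 + 11 × 0.115)
  = 1.3800 / 2.2650 = 0.609

α = 0.609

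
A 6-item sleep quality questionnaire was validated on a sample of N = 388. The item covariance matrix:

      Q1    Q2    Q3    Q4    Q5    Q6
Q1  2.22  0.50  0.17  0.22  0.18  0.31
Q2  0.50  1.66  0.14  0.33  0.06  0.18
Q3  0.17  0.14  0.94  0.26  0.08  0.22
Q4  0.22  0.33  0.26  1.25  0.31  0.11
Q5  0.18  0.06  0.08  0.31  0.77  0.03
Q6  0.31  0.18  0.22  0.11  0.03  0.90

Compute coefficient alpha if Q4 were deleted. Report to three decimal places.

Remaining items: Q1, Q2, Q3, Q5, Q6 (k = 5).
ΣVar(i) = 2.22 + 1.66 + 0.94 + 0.77 + 0.90 = 6.49
σ²_total = 6.49 + 2 × 1.87 = 10.23
α (item deleted) = (5/4)·(1 − 6.49/10.23) = 0.457

α = 0.457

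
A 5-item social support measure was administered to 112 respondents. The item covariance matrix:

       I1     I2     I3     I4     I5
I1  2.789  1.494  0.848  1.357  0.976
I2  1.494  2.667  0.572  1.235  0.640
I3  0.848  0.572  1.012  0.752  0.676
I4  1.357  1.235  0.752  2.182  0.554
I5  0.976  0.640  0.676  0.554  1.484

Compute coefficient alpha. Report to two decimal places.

sum of item variances = 2.789 + 2.667 + 1.012 + 2.182 + 1.484 = 10.134
Σ_{i<j} σ_ij = 9.104
σ²_total = 10.134 + 2 × 9.104 = 28.342
α = (k/(k−1))·(1 − sum of item variances/σ²_total) = (5/4)·(1 − 10.134/28.342) = 0.80

α = 0.80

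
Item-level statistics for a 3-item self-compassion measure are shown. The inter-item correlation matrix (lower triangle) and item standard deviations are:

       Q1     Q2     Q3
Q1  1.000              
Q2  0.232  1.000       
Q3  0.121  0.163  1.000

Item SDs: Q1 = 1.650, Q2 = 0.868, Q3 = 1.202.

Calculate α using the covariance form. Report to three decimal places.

α = 0.348

Σσ²ᵢ = 1.650² + 0.868² + 1.202² = 4.9207
Covariances σ_ij = r_ij · s_i · s_j:
  σ(Q1,Q2) = 0.232 × 1.650 × 0.868 = 0.3323
  σ(Q1,Q3) = 0.121 × 1.650 × 1.202 = 0.2400
  σ(Q2,Q3) = 0.163 × 0.868 × 1.202 = 0.1701
σ²_T = Σσ²ᵢ + 2·Σσ_ij = 4.9207 + 2 × 0.7424 = 6.4055
α = (3/2)·(1 − 4.9207/6.4055) = 0.348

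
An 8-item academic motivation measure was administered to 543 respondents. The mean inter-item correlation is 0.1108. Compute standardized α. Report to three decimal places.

Standardized α = k·r̄ / (1 + (k−1)·r̄) = 8 × 0.1108 / (1 + 7 × 0.1108)
  = 0.8864 / 1.7756 = 0.499

standardized α = 0.499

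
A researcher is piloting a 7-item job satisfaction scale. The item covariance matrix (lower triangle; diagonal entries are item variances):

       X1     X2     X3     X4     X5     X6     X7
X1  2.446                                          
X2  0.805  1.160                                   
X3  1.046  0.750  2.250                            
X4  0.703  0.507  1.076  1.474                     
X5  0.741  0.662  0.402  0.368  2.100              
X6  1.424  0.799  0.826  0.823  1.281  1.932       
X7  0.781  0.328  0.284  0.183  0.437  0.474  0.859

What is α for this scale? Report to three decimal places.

α = 0.824

Σσᵢ² = 2.446 + 1.160 + 2.250 + 1.474 + 2.100 + 1.932 + 0.859 = 12.221
Sum of the distinct covariances = 14.700
σ²_T = 12.221 + 2 × 14.700 = 41.621
α = (k/(k−1))·(1 − Σσᵢ²/σ²_T) = (7/6)·(1 − 12.221/41.621) = 0.824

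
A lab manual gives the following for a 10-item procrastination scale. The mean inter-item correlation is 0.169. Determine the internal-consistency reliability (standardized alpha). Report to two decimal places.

standardized alpha = 0.67

Standardized α = k·r̄ / (1 + (k−1)·r̄) = 10 × 0.169 / (1 + 9 × 0.169)
  = 1.6900 / 2.5210 = 0.67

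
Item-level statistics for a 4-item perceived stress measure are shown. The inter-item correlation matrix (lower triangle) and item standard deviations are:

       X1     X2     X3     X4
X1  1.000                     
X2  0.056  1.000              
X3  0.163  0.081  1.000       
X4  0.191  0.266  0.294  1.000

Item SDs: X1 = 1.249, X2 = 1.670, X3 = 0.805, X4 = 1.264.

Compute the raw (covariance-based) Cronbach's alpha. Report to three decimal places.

α = 0.427

Σσ²ᵢ = 1.249² + 1.670² + 0.805² + 1.264² = 6.5946
Covariances σ_ij = r_ij · s_i · s_j:
  σ(X1,X2) = 0.056 × 1.249 × 1.670 = 0.1168
  σ(X1,X3) = 0.163 × 1.249 × 0.805 = 0.1639
  σ(X1,X4) = 0.191 × 1.249 × 1.264 = 0.3015
  σ(X2,X3) = 0.081 × 1.670 × 0.805 = 0.1089
  σ(X2,X4) = 0.266 × 1.670 × 1.264 = 0.5615
  σ(X3,X4) = 0.294 × 0.805 × 1.264 = 0.2992
σ²_T = Σσ²ᵢ + 2·Σσ_ij = 6.5946 + 2 × 1.5518 = 9.6982
α = (4/3)·(1 − 6.5946/9.6982) = 0.427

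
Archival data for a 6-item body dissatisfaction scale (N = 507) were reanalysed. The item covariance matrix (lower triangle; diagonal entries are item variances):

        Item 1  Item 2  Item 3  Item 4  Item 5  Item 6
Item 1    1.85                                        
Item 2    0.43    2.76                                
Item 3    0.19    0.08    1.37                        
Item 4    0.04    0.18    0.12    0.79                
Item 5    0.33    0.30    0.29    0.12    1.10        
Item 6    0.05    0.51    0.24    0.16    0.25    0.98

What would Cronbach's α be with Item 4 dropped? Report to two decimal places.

Cronbach's α = 0.50

Remaining items: Item 1, Item 2, Item 3, Item 5, Item 6 (k = 5).
Σσ²ᵢ = 1.85 + 2.76 + 1.37 + 1.10 + 0.98 = 8.06
σ²_total = 8.06 + 2 × 2.67 = 13.40
α (item deleted) = (5/4)·(1 − 8.06/13.40) = 0.50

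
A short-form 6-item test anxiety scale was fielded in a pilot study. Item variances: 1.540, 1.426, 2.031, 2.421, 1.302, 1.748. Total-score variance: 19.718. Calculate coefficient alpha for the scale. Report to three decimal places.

sum of item variances = 1.540 + 1.426 + 2.031 + 2.421 + 1.302 + 1.748 = 10.468
α = (k/(k−1))·(1 − sum of item variances/total variance) = (6/5)·(1 − 10.468/19.718) = 0.563

α = 0.563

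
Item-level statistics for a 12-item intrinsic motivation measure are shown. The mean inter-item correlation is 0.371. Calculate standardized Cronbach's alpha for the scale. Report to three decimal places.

Standardized α = k·r̄ / (1 + (k−1)·r̄) = 12 × 0.371 / (1 + 11 × 0.371)
  = 4.4520 / 5.0810 = 0.876

standardized Cronbach's alpha = 0.876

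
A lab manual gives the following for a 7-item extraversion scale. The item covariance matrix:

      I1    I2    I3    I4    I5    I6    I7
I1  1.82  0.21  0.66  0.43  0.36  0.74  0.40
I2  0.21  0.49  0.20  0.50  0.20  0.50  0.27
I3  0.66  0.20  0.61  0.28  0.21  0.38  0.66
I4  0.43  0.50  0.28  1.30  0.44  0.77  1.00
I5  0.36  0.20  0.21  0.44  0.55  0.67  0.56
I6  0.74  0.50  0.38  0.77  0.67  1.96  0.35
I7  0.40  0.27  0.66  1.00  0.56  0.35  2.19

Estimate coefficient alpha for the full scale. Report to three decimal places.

Σσ²ᵢ = 1.82 + 0.49 + 0.61 + 1.30 + 0.55 + 1.96 + 2.19 = 8.92
Sum of the distinct covariances = 9.79
total variance = 8.92 + 2 × 9.79 = 28.50
α = (k/(k−1))·(1 − Σσ²ᵢ/total variance) = (7/6)·(1 − 8.92/28.50) = 0.802

α = 0.802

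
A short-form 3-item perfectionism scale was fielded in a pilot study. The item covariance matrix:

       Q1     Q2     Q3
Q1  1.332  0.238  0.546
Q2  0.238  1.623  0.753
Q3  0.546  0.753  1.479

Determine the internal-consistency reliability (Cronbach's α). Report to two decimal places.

ΣVar(i) = 1.332 + 1.623 + 1.479 = 4.434
Sum of the distinct covariances = 1.537
σ²_total = 4.434 + 2 × 1.537 = 7.508
α = (k/(k−1))·(1 − ΣVar(i)/σ²_total) = (3/2)·(1 − 4.434/7.508) = 0.61

α = 0.61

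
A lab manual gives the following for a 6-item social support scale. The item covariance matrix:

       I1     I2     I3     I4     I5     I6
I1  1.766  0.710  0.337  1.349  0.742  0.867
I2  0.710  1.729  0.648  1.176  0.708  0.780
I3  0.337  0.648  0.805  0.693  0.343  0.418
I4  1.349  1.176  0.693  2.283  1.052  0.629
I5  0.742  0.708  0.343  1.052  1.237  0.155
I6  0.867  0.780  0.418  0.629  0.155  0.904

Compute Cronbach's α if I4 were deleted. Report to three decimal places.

Cronbach's α = 0.799

Remaining items: I1, I2, I3, I5, I6 (k = 5).
Σσ²ᵢ = 1.766 + 1.729 + 0.805 + 1.237 + 0.904 = 6.441
Var(T) = 6.441 + 2 × 5.708 = 17.857
α (item deleted) = (5/4)·(1 − 6.441/17.857) = 0.799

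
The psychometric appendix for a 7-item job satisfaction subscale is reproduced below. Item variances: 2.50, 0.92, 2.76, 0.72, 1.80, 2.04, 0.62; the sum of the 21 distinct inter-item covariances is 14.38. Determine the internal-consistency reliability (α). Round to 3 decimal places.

α = 0.836

sum of item variances = 2.50 + 0.92 + 2.76 + 0.72 + 1.80 + 2.04 + 0.62 = 11.36
Sum of distinct covariances = 14.38
σ²_T = sum of item variances + 2·Σcov = 11.36 + 2 × 14.38 = 40.12
α = (7/6)·(1 − 11.36/40.12) = 0.836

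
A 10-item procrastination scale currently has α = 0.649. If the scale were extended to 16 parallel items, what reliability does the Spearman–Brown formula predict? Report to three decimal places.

predicted reliability = 0.747

Length factor m = 16/10 = 1.6000
α' = m·α / (1 + (m−1)·α)
   = 16/10 × 0.649 / (1 + (16/10 − 1) × 0.649)
   = 1.0384 / 1.3894 = 0.747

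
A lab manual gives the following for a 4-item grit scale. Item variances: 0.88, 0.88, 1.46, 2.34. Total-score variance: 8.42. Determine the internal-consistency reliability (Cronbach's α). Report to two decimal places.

Cronbach's α = 0.45

Σσᵢ² = 0.88 + 0.88 + 1.46 + 2.34 = 5.56
α = (k/(k−1))·(1 − Σσᵢ²/total variance) = (4/3)·(1 − 5.56/8.42) = 0.45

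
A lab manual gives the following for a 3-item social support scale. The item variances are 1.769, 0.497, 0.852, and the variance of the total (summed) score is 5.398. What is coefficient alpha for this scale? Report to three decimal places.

α = 0.634

Σσ²ᵢ = 1.769 + 0.497 + 0.852 = 3.118
α = (k/(k−1))·(1 − Σσ²ᵢ/total variance) = (3/2)·(1 − 3.118/5.398) = 0.634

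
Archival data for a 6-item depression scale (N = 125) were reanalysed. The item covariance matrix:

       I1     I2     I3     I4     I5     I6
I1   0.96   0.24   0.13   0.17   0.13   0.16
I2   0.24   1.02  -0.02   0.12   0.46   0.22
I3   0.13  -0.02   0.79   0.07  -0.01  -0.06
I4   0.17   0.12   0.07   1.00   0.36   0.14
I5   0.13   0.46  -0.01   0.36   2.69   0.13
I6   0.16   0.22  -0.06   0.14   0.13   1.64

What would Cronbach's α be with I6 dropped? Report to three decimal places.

Remaining items: I1, I2, I3, I4, I5 (k = 5).
sum of item variances = 0.96 + 1.02 + 0.79 + 1.00 + 2.69 = 6.46
σ²_total = 6.46 + 2 × 1.65 = 9.76
α (item deleted) = (5/4)·(1 − 6.46/9.76) = 0.423

Cronbach's α = 0.423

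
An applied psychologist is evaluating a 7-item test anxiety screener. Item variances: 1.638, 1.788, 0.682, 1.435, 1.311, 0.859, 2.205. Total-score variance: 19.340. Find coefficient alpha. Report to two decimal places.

ΣVar(i) = 1.638 + 1.788 + 0.682 + 1.435 + 1.311 + 0.859 + 2.205 = 9.918
α = (k/(k−1))·(1 − ΣVar(i)/Var(T)) = (7/6)·(1 − 9.918/19.340) = 0.57

α = 0.57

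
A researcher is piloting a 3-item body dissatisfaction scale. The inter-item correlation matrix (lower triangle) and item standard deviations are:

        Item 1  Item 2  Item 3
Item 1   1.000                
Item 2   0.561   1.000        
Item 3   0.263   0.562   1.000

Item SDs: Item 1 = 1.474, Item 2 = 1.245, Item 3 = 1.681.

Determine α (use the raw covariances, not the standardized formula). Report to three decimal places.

α = 0.699

Σσ²ᵢ = 1.474² + 1.245² + 1.681² = 6.5485
Covariances σ_ij = r_ij · s_i · s_j:
  σ(Item 1,Item 2) = 0.561 × 1.474 × 1.245 = 1.0295
  σ(Item 1,Item 3) = 0.263 × 1.474 × 1.681 = 0.6517
  σ(Item 2,Item 3) = 0.562 × 1.245 × 1.681 = 1.1762
σ²_T = Σσ²ᵢ + 2·Σσ_ij = 6.5485 + 2 × 2.8574 = 12.2633
α = (3/2)·(1 − 6.5485/12.2633) = 0.699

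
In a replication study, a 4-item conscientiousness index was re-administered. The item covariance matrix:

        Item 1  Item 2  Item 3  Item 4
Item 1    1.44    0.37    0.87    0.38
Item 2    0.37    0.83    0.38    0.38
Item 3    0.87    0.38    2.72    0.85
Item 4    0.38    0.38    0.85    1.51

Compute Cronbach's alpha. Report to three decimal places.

Cronbach's alpha = 0.665

Σσᵢ² = 1.44 + 0.83 + 2.72 + 1.51 = 6.50
Sum of the distinct covariances = 3.23
σ²_total = 6.50 + 2 × 3.23 = 12.96
α = (k/(k−1))·(1 − Σσᵢ²/σ²_total) = (4/3)·(1 − 6.50/12.96) = 0.665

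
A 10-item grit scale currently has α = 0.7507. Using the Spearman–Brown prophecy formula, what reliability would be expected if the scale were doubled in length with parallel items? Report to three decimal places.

predicted reliability = 0.858

Length factor m = 2
α' = m·α / (1 + (m−1)·α)
   = 2 × 0.7507 / (1 + (2 − 1) × 0.7507)
   = 1.5014 / 1.7507 = 0.858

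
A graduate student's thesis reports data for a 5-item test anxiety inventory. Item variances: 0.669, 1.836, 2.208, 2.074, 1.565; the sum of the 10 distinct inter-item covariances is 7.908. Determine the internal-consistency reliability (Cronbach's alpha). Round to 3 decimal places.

Cronbach's alpha = 0.818

Σσᵢ² = 0.669 + 1.836 + 2.208 + 2.074 + 1.565 = 8.352
Sum of distinct covariances = 7.908
σ²_T = Σσᵢ² + 2·Σcov = 8.352 + 2 × 7.908 = 24.168
α = (5/4)·(1 − 8.352/24.168) = 0.818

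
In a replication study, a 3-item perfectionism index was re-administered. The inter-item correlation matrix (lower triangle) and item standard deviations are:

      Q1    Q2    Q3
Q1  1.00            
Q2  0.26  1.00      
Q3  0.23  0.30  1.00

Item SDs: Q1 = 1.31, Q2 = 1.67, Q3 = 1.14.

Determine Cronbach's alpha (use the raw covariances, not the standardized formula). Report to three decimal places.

Σσ²ᵢ = 1.31² + 1.67² + 1.14² = 5.8046
Covariances σ_ij = r_ij · s_i · s_j:
  σ(Q1,Q2) = 0.26 × 1.31 × 1.67 = 0.5688
  σ(Q1,Q3) = 0.23 × 1.31 × 1.14 = 0.3435
  σ(Q2,Q3) = 0.30 × 1.67 × 1.14 = 0.5711
σ²_T = Σσ²ᵢ + 2·Σσ_ij = 5.8046 + 2 × 1.4834 = 8.7714
α = (3/2)·(1 − 5.8046/8.7714) = 0.507

α = 0.507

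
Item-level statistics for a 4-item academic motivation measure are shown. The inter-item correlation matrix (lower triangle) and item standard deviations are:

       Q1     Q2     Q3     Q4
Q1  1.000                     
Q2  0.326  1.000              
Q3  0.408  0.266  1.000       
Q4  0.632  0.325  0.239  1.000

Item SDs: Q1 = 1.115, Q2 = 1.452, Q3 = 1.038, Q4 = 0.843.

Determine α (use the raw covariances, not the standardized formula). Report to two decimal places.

α = 0.67

Σσ²ᵢ = 1.115² + 1.452² + 1.038² + 0.843² = 5.1396
Covariances σ_ij = r_ij · s_i · s_j:
  σ(Q1,Q2) = 0.326 × 1.115 × 1.452 = 0.5278
  σ(Q1,Q3) = 0.408 × 1.115 × 1.038 = 0.4722
  σ(Q1,Q4) = 0.632 × 1.115 × 0.843 = 0.5940
  σ(Q2,Q3) = 0.266 × 1.452 × 1.038 = 0.4009
  σ(Q2,Q4) = 0.325 × 1.452 × 0.843 = 0.3978
  σ(Q3,Q4) = 0.239 × 1.038 × 0.843 = 0.2091
σ²_T = Σσ²ᵢ + 2·Σσ_ij = 5.1396 + 2 × 2.6018 = 10.3432
α = (4/3)·(1 − 5.1396/10.3432) = 0.67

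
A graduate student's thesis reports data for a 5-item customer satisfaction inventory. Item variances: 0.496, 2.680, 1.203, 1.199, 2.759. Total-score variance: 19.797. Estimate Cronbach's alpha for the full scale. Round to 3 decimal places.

α = 0.724

ΣVar(i) = 0.496 + 2.680 + 1.203 + 1.199 + 2.759 = 8.337
α = (k/(k−1))·(1 − ΣVar(i)/total variance) = (5/4)·(1 − 8.337/19.797) = 0.724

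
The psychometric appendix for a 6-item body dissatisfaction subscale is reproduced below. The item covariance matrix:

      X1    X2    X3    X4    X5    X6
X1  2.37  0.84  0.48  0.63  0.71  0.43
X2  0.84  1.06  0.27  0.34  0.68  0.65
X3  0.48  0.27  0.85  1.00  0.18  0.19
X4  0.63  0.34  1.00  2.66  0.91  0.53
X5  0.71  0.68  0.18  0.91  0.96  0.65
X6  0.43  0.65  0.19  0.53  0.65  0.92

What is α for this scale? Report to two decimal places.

sum of item variances = 2.37 + 1.06 + 0.85 + 2.66 + 0.96 + 0.92 = 8.82
Sum of off-diagonal covariances = 8.49
σ²_total = 8.82 + 2 × 8.49 = 25.80
α = (k/(k−1))·(1 − sum of item variances/σ²_total) = (6/5)·(1 − 8.82/25.80) = 0.79

α = 0.79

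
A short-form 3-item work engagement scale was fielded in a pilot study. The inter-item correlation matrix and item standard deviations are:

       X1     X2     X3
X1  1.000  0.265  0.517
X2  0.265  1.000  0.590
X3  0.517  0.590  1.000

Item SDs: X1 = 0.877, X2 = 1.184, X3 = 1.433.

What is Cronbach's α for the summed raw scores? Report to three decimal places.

Σσ²ᵢ = 0.877² + 1.184² + 1.433² = 4.2245
Covariances σ_ij = r_ij · s_i · s_j:
  σ(X1,X2) = 0.265 × 0.877 × 1.184 = 0.2752
  σ(X1,X3) = 0.517 × 0.877 × 1.433 = 0.6497
  σ(X2,X3) = 0.590 × 1.184 × 1.433 = 1.0010
σ²_T = Σσ²ᵢ + 2·Σσ_ij = 4.2245 + 2 × 1.9259 = 8.0763
α = (3/2)·(1 − 4.2245/8.0763) = 0.715

α = 0.715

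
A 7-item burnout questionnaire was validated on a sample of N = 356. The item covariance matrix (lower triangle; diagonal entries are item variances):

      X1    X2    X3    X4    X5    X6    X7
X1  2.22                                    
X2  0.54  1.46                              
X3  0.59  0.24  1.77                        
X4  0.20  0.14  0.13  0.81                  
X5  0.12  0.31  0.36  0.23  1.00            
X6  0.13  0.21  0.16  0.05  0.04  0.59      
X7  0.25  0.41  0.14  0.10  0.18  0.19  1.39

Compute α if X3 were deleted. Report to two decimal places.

α = 0.54

Remaining items: X1, X2, X4, X5, X6, X7 (k = 6).
Σσ²ᵢ = 2.22 + 1.46 + 0.81 + 1.00 + 0.59 + 1.39 = 7.47
σ²_total = 7.47 + 2 × 3.10 = 13.67
α (item deleted) = (6/5)·(1 − 7.47/13.67) = 0.54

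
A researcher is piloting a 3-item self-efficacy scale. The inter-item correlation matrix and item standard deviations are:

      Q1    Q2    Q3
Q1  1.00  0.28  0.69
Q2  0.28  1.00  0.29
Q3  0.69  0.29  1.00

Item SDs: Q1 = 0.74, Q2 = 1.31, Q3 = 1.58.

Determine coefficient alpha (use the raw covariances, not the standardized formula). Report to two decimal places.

Σσ²ᵢ = 0.74² + 1.31² + 1.58² = 4.7601
Covariances σ_ij = r_ij · s_i · s_j:
  σ(Q1,Q2) = 0.28 × 0.74 × 1.31 = 0.2714
  σ(Q1,Q3) = 0.69 × 0.74 × 1.58 = 0.8067
  σ(Q2,Q3) = 0.29 × 1.31 × 1.58 = 0.6002
σ²_T = Σσ²ᵢ + 2·Σσ_ij = 4.7601 + 2 × 1.6783 = 8.1167
α = (3/2)·(1 − 4.7601/8.1167) = 0.62

α = 0.62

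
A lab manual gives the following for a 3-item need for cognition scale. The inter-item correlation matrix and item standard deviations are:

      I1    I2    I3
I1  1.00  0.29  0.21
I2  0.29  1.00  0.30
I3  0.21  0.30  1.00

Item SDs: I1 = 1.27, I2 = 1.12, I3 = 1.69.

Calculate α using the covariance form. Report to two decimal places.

Σσ²ᵢ = 1.27² + 1.12² + 1.69² = 5.7234
Covariances σ_ij = r_ij · s_i · s_j:
  σ(I1,I2) = 0.29 × 1.27 × 1.12 = 0.4125
  σ(I1,I3) = 0.21 × 1.27 × 1.69 = 0.4507
  σ(I2,I3) = 0.30 × 1.12 × 1.69 = 0.5678
σ²_T = Σσ²ᵢ + 2·Σσ_ij = 5.7234 + 2 × 1.4310 = 8.5854
α = (3/2)·(1 − 5.7234/8.5854) = 0.50

α = 0.50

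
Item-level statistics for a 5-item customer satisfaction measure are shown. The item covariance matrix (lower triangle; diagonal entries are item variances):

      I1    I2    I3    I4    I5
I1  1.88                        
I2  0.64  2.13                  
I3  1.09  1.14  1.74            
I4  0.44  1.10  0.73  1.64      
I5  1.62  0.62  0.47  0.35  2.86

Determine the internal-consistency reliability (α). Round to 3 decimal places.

Σσ²ᵢ = 1.88 + 2.13 + 1.74 + 1.64 + 2.86 = 10.25
Sum of the distinct covariances = 8.20
σ²_T = 10.25 + 2 × 8.20 = 26.65
α = (k/(k−1))·(1 − Σσ²ᵢ/σ²_T) = (5/4)·(1 − 10.25/26.65) = 0.769

α = 0.769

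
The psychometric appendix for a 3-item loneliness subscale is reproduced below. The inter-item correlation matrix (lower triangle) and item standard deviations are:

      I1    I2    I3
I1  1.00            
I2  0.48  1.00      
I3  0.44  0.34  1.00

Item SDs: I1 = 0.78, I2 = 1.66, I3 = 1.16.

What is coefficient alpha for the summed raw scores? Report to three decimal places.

Σσ²ᵢ = 0.78² + 1.66² + 1.16² = 4.7096
Covariances σ_ij = r_ij · s_i · s_j:
  σ(I1,I2) = 0.48 × 0.78 × 1.66 = 0.6215
  σ(I1,I3) = 0.44 × 0.78 × 1.16 = 0.3981
  σ(I2,I3) = 0.34 × 1.66 × 1.16 = 0.6547
σ²_T = Σσ²ᵢ + 2·Σσ_ij = 4.7096 + 2 × 1.6743 = 8.0582
α = (3/2)·(1 − 4.7096/8.0582) = 0.623

α = 0.623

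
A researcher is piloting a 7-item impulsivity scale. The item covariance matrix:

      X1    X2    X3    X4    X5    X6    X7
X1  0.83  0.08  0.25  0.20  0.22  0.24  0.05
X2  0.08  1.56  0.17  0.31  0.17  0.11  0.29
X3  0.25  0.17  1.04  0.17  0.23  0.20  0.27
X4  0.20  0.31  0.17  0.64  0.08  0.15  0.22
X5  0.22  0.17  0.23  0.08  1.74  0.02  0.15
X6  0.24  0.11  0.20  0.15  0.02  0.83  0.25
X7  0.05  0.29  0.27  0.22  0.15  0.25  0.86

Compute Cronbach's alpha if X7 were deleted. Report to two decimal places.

Remaining items: X1, X2, X3, X4, X5, X6 (k = 6).
sum of item variances = 0.83 + 1.56 + 1.04 + 0.64 + 1.74 + 0.83 = 6.64
σ²_total = 6.64 + 2 × 2.60 = 11.84
α (item deleted) = (6/5)·(1 − 6.64/11.84) = 0.53

α = 0.53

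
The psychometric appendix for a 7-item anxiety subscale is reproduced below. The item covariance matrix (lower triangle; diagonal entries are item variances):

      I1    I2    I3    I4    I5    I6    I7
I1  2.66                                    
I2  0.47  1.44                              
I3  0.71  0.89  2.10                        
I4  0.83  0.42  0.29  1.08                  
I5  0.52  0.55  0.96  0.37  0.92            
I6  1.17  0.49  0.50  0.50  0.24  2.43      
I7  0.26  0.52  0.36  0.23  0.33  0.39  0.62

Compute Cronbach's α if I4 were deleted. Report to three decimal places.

Remaining items: I1, I2, I3, I5, I6, I7 (k = 6).
ΣVar(i) = 2.66 + 1.44 + 2.10 + 0.92 + 2.43 + 0.62 = 10.17
σ²_T = 10.17 + 2 × 8.36 = 26.89
α (item deleted) = (6/5)·(1 − 10.17/26.89) = 0.746

Cronbach's α = 0.746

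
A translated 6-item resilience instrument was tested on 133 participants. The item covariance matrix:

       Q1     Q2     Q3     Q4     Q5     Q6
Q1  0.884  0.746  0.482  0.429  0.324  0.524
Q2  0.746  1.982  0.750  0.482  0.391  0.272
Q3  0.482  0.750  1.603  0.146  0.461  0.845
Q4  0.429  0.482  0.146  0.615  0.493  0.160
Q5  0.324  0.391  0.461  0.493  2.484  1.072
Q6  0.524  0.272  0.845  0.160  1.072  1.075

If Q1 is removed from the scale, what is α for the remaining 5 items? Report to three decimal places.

Remaining items: Q2, Q3, Q4, Q5, Q6 (k = 5).
ΣVar(i) = 1.982 + 1.603 + 0.615 + 2.484 + 1.075 = 7.759
σ²_total = 7.759 + 2 × 5.072 = 17.903
α (item deleted) = (5/4)·(1 − 7.759/17.903) = 0.708

α = 0.708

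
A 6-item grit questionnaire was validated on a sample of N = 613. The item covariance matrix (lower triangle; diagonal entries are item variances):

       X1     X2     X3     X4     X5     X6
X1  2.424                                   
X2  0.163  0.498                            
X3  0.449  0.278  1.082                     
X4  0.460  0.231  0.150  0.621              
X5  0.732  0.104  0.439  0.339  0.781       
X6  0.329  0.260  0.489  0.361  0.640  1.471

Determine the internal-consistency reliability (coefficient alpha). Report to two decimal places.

sum of item variances = 2.424 + 0.498 + 1.082 + 0.621 + 0.781 + 1.471 = 6.877
Sum of off-diagonal covariances = 5.424
σ²_T = 6.877 + 2 × 5.424 = 17.725
α = (k/(k−1))·(1 − sum of item variances/σ²_T) = (6/5)·(1 − 6.877/17.725) = 0.73

α = 0.73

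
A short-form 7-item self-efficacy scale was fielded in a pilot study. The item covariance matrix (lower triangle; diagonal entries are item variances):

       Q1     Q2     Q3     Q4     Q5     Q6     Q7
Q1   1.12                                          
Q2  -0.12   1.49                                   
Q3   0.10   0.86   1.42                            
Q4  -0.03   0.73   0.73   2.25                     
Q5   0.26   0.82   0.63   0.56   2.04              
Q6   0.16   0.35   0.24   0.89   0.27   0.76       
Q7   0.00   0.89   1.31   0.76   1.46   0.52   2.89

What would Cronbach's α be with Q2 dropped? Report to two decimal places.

Cronbach's α = 0.72

Remaining items: Q1, Q3, Q4, Q5, Q6, Q7 (k = 6).
sum of item variances = 1.12 + 1.42 + 2.25 + 2.04 + 0.76 + 2.89 = 10.48
total variance = 10.48 + 2 × 7.86 = 26.20
α (item deleted) = (6/5)·(1 − 10.48/26.20) = 0.72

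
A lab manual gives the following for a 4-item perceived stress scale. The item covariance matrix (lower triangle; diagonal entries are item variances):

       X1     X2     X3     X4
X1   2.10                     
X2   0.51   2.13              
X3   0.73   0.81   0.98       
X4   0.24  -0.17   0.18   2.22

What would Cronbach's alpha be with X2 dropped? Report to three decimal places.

Remaining items: X1, X3, X4 (k = 3).
Σσᵢ² = 2.10 + 0.98 + 2.22 = 5.30
σ²_total = 5.30 + 2 × 1.15 = 7.60
α (item deleted) = (3/2)·(1 − 5.30/7.60) = 0.454

Cronbach's alpha = 0.454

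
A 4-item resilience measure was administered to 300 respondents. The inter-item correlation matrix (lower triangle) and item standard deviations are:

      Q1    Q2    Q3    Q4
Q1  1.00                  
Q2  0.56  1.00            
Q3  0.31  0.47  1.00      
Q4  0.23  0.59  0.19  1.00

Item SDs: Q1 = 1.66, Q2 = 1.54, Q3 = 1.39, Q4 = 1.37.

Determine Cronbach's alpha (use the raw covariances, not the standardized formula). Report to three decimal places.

α = 0.722

Σσ²ᵢ = 1.66² + 1.54² + 1.39² + 1.37² = 8.9362
Covariances σ_ij = r_ij · s_i · s_j:
  σ(Q1,Q2) = 0.56 × 1.66 × 1.54 = 1.4316
  σ(Q1,Q3) = 0.31 × 1.66 × 1.39 = 0.7153
  σ(Q1,Q4) = 0.23 × 1.66 × 1.37 = 0.5231
  σ(Q2,Q3) = 0.47 × 1.54 × 1.39 = 1.0061
  σ(Q2,Q4) = 0.59 × 1.54 × 1.37 = 1.2448
  σ(Q3,Q4) = 0.19 × 1.39 × 1.37 = 0.3618
σ²_T = Σσ²ᵢ + 2·Σσ_ij = 8.9362 + 2 × 5.2827 = 19.5016
α = (4/3)·(1 − 8.9362/19.5016) = 0.722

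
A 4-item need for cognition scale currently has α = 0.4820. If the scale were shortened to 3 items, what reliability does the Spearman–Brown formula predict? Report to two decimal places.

predicted reliability = 0.41

Length factor m = 3/4 = 0.7500
α' = m·α / (1 − (1−m)·α)
   = 3/4 × 0.4820 / (1 − (1 − 3/4) × 0.4820)
   = 0.3615 / 0.8795 = 0.41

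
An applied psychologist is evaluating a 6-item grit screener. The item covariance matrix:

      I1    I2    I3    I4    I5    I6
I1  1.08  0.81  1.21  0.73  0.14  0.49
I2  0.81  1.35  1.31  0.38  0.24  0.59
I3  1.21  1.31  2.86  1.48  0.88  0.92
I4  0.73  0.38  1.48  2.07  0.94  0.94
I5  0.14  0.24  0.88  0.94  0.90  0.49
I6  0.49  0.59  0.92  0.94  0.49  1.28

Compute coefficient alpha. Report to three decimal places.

coefficient alpha = 0.849

Σσ²ᵢ = 1.08 + 1.35 + 2.86 + 2.07 + 0.90 + 1.28 = 9.54
Sum of off-diagonal covariances = 11.55
σ²_total = 9.54 + 2 × 11.55 = 32.64
α = (k/(k−1))·(1 − Σσ²ᵢ/σ²_total) = (6/5)·(1 − 9.54/32.64) = 0.849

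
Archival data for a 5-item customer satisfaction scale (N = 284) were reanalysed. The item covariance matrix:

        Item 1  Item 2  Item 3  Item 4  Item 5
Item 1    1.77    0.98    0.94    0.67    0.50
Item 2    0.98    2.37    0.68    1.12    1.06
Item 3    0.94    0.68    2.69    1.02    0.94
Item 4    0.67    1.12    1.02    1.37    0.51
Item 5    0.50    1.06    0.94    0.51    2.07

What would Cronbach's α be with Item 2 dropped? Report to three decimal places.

α = 0.716

Remaining items: Item 1, Item 3, Item 4, Item 5 (k = 4).
Σσ²ᵢ = 1.77 + 2.69 + 1.37 + 2.07 = 7.90
σ²_T = 7.90 + 2 × 4.58 = 17.06
α (item deleted) = (4/3)·(1 − 7.90/17.06) = 0.716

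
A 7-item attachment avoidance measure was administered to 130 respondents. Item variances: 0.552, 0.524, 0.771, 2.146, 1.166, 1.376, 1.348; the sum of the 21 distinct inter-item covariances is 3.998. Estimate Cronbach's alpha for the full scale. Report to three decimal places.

Σσᵢ² = 0.552 + 0.524 + 0.771 + 2.146 + 1.166 + 1.376 + 1.348 = 7.883
Sum of distinct covariances = 3.998
σ²_T = Σσᵢ² + 2·Σcov = 7.883 + 2 × 3.998 = 15.879
α = (7/6)·(1 − 7.883/15.879) = 0.587

α = 0.587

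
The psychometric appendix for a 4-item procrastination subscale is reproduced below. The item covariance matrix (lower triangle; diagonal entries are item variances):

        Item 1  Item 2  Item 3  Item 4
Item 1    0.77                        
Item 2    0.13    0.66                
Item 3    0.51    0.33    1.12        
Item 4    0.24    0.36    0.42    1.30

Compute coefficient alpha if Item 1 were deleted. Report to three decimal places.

Remaining items: Item 2, Item 3, Item 4 (k = 3).
Σσ²ᵢ = 0.66 + 1.12 + 1.30 = 3.08
σ²_T = 3.08 + 2 × 1.11 = 5.30
α (item deleted) = (3/2)·(1 − 3.08/5.30) = 0.628

α = 0.628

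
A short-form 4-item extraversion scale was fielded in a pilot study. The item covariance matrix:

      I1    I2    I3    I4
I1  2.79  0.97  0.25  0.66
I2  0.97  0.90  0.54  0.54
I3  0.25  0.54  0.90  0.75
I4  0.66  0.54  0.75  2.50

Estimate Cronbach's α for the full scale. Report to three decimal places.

α = 0.682

Σσ²ᵢ = 2.79 + 0.90 + 0.90 + 2.50 = 7.09
Sum of off-diagonal covariances = 3.71
total variance = 7.09 + 2 × 3.71 = 14.51
α = (k/(k−1))·(1 − Σσ²ᵢ/total variance) = (4/3)·(1 − 7.09/14.51) = 0.682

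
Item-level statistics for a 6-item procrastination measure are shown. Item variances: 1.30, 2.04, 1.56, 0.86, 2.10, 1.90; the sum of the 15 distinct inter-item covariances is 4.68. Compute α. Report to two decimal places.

α = 0.59

ΣVar(i) = 1.30 + 2.04 + 1.56 + 0.86 + 2.10 + 1.90 = 9.76
Sum of distinct covariances = 4.68
Var(T) = ΣVar(i) + 2·Σcov = 9.76 + 2 × 4.68 = 19.12
α = (6/5)·(1 − 9.76/19.12) = 0.59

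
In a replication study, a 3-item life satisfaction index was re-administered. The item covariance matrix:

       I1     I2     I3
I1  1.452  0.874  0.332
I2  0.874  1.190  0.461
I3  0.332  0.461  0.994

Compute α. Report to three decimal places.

α = 0.718

ΣVar(i) = 1.452 + 1.190 + 0.994 = 3.636
Sum of off-diagonal covariances = 1.667
total variance = 3.636 + 2 × 1.667 = 6.970
α = (k/(k−1))·(1 − ΣVar(i)/total variance) = (3/2)·(1 − 3.636/6.970) = 0.718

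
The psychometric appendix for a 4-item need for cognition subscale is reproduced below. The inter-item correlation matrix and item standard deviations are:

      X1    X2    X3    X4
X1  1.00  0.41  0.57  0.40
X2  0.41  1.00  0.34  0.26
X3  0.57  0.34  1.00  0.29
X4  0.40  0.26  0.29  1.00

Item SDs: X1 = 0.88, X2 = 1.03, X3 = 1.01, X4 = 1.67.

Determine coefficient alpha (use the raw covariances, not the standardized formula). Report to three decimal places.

Σσ²ᵢ = 0.88² + 1.03² + 1.01² + 1.67² = 5.6443
Covariances σ_ij = r_ij · s_i · s_j:
  σ(X1,X2) = 0.41 × 0.88 × 1.03 = 0.3716
  σ(X1,X3) = 0.57 × 0.88 × 1.01 = 0.5066
  σ(X1,X4) = 0.40 × 0.88 × 1.67 = 0.5878
  σ(X2,X3) = 0.34 × 1.03 × 1.01 = 0.3537
  σ(X2,X4) = 0.26 × 1.03 × 1.67 = 0.4472
  σ(X3,X4) = 0.29 × 1.01 × 1.67 = 0.4891
σ²_T = Σσ²ᵢ + 2·Σσ_ij = 5.6443 + 2 × 2.7560 = 11.1563
α = (4/3)·(1 − 5.6443/11.1563) = 0.659

coefficient alpha = 0.659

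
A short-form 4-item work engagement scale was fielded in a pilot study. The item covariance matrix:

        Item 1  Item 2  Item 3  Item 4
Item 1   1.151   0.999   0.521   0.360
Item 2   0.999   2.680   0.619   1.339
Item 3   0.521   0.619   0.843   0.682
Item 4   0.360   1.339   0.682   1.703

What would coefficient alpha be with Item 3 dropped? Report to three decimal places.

coefficient alpha = 0.741

Remaining items: Item 1, Item 2, Item 4 (k = 3).
Σσᵢ² = 1.151 + 2.680 + 1.703 = 5.534
σ²_T = 5.534 + 2 × 2.698 = 10.930
α (item deleted) = (3/2)·(1 − 5.534/10.930) = 0.741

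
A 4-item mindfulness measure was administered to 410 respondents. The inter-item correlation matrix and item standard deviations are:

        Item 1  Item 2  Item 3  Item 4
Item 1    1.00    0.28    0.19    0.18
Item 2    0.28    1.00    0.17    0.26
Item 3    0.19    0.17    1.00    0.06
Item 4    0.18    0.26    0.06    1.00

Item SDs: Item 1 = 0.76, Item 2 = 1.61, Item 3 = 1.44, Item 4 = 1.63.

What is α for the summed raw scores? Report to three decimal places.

Σσ²ᵢ = 0.76² + 1.61² + 1.44² + 1.63² = 7.9002
Covariances σ_ij = r_ij · s_i · s_j:
  σ(Item 1,Item 2) = 0.28 × 0.76 × 1.61 = 0.3426
  σ(Item 1,Item 3) = 0.19 × 0.76 × 1.44 = 0.2079
  σ(Item 1,Item 4) = 0.18 × 0.76 × 1.63 = 0.2230
  σ(Item 2,Item 3) = 0.17 × 1.61 × 1.44 = 0.3941
  σ(Item 2,Item 4) = 0.26 × 1.61 × 1.63 = 0.6823
  σ(Item 3,Item 4) = 0.06 × 1.44 × 1.63 = 0.1408
σ²_T = Σσ²ᵢ + 2·Σσ_ij = 7.9002 + 2 × 1.9907 = 11.8816
α = (4/3)·(1 − 7.9002/11.8816) = 0.447

α = 0.447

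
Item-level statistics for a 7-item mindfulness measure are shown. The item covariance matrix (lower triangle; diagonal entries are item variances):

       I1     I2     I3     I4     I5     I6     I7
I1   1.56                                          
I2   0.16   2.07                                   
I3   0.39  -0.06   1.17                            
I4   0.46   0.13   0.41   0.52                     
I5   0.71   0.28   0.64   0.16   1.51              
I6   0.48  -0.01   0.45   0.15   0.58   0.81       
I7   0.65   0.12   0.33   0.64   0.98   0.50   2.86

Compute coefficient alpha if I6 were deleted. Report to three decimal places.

coefficient alpha = 0.664

Remaining items: I1, I2, I3, I4, I5, I7 (k = 6).
Σσᵢ² = 1.56 + 2.07 + 1.17 + 0.52 + 1.51 + 2.86 = 9.69
σ²_T = 9.69 + 2 × 6.00 = 21.69
α (item deleted) = (6/5)·(1 − 9.69/21.69) = 0.664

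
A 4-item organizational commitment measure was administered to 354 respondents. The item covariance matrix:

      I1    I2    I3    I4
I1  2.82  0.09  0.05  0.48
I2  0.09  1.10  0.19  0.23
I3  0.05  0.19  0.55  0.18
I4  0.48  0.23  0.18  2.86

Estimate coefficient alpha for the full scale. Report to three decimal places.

coefficient alpha = 0.333

Σσᵢ² = 2.82 + 1.10 + 0.55 + 2.86 = 7.33
Σ_{i<j} σ_ij = 1.22
σ²_total = 7.33 + 2 × 1.22 = 9.77
α = (k/(k−1))·(1 − Σσᵢ²/σ²_total) = (4/3)·(1 − 7.33/9.77) = 0.333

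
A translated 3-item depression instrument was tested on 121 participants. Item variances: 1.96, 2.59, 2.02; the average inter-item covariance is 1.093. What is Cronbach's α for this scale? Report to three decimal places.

Cronbach's α = 0.749

Σσ²ᵢ = 1.96 + 2.59 + 2.02 = 6.57
Sum of the 3 distinct covariances = 3 × 1.093 = 3.279
σ²_total = Σσ²ᵢ + 2·Σcov = 6.57 + 2 × 3.279 = 13.128
α = (3/2)·(1 − 6.57/13.128) = 0.749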